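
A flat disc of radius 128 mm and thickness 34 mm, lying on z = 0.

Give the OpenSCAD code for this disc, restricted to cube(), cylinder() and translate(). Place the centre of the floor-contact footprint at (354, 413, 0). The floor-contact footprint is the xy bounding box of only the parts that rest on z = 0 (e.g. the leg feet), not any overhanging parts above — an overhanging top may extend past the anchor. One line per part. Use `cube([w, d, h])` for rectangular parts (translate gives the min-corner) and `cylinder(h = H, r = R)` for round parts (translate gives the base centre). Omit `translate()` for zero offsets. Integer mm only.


translate([354, 413, 0]) cylinder(h = 34, r = 128);


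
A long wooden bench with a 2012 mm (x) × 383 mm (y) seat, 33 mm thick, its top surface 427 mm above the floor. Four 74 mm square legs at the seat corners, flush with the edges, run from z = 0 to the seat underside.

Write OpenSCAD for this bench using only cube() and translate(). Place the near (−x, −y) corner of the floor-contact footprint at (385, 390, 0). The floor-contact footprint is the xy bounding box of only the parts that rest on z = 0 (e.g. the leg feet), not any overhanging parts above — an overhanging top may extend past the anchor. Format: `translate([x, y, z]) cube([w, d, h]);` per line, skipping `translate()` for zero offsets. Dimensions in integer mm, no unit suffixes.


translate([385, 390, 394]) cube([2012, 383, 33]);
translate([385, 390, 0]) cube([74, 74, 394]);
translate([385, 699, 0]) cube([74, 74, 394]);
translate([2323, 390, 0]) cube([74, 74, 394]);
translate([2323, 699, 0]) cube([74, 74, 394]);


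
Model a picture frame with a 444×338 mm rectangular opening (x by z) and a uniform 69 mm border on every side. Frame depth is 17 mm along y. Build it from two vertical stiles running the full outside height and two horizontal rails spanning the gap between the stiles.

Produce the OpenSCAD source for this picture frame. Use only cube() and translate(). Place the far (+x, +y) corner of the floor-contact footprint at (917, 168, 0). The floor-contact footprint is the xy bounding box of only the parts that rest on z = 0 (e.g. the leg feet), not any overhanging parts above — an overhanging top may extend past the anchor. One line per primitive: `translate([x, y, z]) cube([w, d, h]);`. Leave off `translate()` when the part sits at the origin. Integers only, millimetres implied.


translate([335, 151, 0]) cube([69, 17, 476]);
translate([848, 151, 0]) cube([69, 17, 476]);
translate([404, 151, 0]) cube([444, 17, 69]);
translate([404, 151, 407]) cube([444, 17, 69]);


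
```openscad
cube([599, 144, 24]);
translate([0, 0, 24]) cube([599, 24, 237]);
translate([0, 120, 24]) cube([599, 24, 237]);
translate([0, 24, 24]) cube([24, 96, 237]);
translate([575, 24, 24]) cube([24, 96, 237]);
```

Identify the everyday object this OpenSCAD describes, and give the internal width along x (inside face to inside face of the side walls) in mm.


An open box. The internal width is 551 mm.

A 599×144 base slab with four walls standing on it — an open box. The base is 599 mm wide and the walls are 24 mm thick, so the internal width is 599 − 2 × 24 = 551 mm.


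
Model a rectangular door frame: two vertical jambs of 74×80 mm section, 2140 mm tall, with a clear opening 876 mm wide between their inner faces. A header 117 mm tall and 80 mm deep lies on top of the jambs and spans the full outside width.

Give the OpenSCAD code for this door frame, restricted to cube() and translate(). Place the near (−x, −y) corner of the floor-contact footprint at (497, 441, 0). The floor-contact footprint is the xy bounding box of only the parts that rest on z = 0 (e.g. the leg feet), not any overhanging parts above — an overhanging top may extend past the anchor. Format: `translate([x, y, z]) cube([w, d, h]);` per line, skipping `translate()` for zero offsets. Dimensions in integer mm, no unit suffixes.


translate([497, 441, 0]) cube([74, 80, 2140]);
translate([1447, 441, 0]) cube([74, 80, 2140]);
translate([497, 441, 2140]) cube([1024, 80, 117]);


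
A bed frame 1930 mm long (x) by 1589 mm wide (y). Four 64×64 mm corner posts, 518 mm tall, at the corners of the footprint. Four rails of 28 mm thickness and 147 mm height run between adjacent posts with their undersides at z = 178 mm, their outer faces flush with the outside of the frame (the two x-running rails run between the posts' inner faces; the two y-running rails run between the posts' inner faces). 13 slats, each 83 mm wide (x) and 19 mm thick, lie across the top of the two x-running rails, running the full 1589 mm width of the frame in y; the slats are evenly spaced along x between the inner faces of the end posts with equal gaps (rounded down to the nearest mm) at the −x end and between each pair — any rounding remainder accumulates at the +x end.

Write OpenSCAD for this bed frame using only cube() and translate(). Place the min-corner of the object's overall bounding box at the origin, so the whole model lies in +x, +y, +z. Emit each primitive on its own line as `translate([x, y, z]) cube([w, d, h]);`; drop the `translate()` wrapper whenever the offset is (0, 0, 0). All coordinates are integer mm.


cube([64, 64, 518]);
translate([0, 1525, 0]) cube([64, 64, 518]);
translate([1866, 0, 0]) cube([64, 64, 518]);
translate([1866, 1525, 0]) cube([64, 64, 518]);
translate([64, 0, 178]) cube([1802, 28, 147]);
translate([64, 1561, 178]) cube([1802, 28, 147]);
translate([0, 64, 178]) cube([28, 1461, 147]);
translate([1902, 64, 178]) cube([28, 1461, 147]);
translate([115, 0, 325]) cube([83, 1589, 19]);
translate([249, 0, 325]) cube([83, 1589, 19]);
translate([383, 0, 325]) cube([83, 1589, 19]);
translate([517, 0, 325]) cube([83, 1589, 19]);
translate([651, 0, 325]) cube([83, 1589, 19]);
translate([785, 0, 325]) cube([83, 1589, 19]);
translate([919, 0, 325]) cube([83, 1589, 19]);
translate([1053, 0, 325]) cube([83, 1589, 19]);
translate([1187, 0, 325]) cube([83, 1589, 19]);
translate([1321, 0, 325]) cube([83, 1589, 19]);
translate([1455, 0, 325]) cube([83, 1589, 19]);
translate([1589, 0, 325]) cube([83, 1589, 19]);
translate([1723, 0, 325]) cube([83, 1589, 19]);


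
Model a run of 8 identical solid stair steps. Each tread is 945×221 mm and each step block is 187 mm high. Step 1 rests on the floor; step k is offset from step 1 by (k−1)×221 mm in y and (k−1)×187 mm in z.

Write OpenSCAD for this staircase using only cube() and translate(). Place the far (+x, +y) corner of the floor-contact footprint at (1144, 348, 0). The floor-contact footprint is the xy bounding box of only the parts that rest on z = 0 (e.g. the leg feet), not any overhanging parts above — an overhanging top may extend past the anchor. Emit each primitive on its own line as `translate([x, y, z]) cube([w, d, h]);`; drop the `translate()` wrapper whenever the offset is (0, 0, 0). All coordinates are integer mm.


translate([199, 127, 0]) cube([945, 221, 187]);
translate([199, 348, 187]) cube([945, 221, 187]);
translate([199, 569, 374]) cube([945, 221, 187]);
translate([199, 790, 561]) cube([945, 221, 187]);
translate([199, 1011, 748]) cube([945, 221, 187]);
translate([199, 1232, 935]) cube([945, 221, 187]);
translate([199, 1453, 1122]) cube([945, 221, 187]);
translate([199, 1674, 1309]) cube([945, 221, 187]);


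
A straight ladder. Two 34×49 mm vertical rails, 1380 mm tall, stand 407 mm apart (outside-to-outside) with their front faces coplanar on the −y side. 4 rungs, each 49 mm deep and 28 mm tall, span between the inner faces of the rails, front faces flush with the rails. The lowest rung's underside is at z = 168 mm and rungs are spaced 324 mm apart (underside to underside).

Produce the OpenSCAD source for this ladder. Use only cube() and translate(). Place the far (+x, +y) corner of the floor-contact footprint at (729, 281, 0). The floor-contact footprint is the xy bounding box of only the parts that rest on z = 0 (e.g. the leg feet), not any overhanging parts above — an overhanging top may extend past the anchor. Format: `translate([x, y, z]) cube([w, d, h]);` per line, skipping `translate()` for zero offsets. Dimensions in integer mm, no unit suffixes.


translate([322, 232, 0]) cube([34, 49, 1380]);
translate([695, 232, 0]) cube([34, 49, 1380]);
translate([356, 232, 168]) cube([339, 49, 28]);
translate([356, 232, 492]) cube([339, 49, 28]);
translate([356, 232, 816]) cube([339, 49, 28]);
translate([356, 232, 1140]) cube([339, 49, 28]);


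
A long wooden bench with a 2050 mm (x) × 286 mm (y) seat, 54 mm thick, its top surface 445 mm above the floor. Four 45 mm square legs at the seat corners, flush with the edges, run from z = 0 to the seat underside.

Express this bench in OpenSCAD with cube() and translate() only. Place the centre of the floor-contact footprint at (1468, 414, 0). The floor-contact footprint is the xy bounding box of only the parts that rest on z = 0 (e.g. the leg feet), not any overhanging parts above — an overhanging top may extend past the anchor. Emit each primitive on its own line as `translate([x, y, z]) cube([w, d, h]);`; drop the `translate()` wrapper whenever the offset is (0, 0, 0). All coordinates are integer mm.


translate([443, 271, 391]) cube([2050, 286, 54]);
translate([443, 271, 0]) cube([45, 45, 391]);
translate([443, 512, 0]) cube([45, 45, 391]);
translate([2448, 271, 0]) cube([45, 45, 391]);
translate([2448, 512, 0]) cube([45, 45, 391]);


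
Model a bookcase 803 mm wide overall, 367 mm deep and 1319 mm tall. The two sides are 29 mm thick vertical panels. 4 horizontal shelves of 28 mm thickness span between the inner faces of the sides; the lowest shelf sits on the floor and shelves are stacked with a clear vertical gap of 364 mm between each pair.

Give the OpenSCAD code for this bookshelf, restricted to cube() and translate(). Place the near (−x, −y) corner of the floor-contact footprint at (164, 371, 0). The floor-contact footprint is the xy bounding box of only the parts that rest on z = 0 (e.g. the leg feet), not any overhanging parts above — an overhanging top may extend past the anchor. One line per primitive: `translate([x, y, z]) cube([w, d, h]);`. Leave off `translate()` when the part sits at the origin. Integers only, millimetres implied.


translate([164, 371, 0]) cube([29, 367, 1319]);
translate([938, 371, 0]) cube([29, 367, 1319]);
translate([193, 371, 0]) cube([745, 367, 28]);
translate([193, 371, 392]) cube([745, 367, 28]);
translate([193, 371, 784]) cube([745, 367, 28]);
translate([193, 371, 1176]) cube([745, 367, 28]);


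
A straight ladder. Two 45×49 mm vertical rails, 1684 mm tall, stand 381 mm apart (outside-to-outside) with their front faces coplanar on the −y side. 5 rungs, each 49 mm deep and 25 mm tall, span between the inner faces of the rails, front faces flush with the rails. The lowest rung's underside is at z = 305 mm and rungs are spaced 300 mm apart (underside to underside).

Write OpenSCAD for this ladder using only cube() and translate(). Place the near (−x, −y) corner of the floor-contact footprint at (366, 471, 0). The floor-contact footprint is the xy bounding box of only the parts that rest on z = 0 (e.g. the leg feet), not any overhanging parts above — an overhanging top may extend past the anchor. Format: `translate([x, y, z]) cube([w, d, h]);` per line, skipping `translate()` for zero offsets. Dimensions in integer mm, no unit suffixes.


translate([366, 471, 0]) cube([45, 49, 1684]);
translate([702, 471, 0]) cube([45, 49, 1684]);
translate([411, 471, 305]) cube([291, 49, 25]);
translate([411, 471, 605]) cube([291, 49, 25]);
translate([411, 471, 905]) cube([291, 49, 25]);
translate([411, 471, 1205]) cube([291, 49, 25]);
translate([411, 471, 1505]) cube([291, 49, 25]);


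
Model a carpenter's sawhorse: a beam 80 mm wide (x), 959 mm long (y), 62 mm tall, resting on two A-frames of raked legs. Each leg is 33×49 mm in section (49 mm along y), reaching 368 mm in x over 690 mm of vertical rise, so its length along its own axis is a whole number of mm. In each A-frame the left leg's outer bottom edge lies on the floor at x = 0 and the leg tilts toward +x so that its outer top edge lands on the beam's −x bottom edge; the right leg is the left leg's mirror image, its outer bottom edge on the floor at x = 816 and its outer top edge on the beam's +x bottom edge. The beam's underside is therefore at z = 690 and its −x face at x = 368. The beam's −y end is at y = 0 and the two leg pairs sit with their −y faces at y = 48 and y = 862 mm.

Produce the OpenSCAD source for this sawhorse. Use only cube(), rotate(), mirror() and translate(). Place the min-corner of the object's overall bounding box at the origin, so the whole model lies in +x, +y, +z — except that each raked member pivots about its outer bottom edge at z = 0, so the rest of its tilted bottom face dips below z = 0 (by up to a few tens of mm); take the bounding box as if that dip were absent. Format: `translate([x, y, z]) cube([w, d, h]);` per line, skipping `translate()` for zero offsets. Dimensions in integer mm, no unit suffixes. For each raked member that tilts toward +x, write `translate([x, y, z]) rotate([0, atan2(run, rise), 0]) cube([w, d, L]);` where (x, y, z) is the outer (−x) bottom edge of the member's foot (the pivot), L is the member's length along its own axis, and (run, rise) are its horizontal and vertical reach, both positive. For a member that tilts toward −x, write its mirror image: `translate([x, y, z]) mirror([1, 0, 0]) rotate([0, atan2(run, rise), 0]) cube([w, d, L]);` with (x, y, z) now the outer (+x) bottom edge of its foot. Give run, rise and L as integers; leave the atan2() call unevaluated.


translate([368, 0, 690]) cube([80, 959, 62]);
translate([0, 48, 0]) rotate([0, atan2(368, 690), 0]) cube([33, 49, 782]);
translate([816, 48, 0]) mirror([1, 0, 0]) rotate([0, atan2(368, 690), 0]) cube([33, 49, 782]);
translate([0, 862, 0]) rotate([0, atan2(368, 690), 0]) cube([33, 49, 782]);
translate([816, 862, 0]) mirror([1, 0, 0]) rotate([0, atan2(368, 690), 0]) cube([33, 49, 782]);


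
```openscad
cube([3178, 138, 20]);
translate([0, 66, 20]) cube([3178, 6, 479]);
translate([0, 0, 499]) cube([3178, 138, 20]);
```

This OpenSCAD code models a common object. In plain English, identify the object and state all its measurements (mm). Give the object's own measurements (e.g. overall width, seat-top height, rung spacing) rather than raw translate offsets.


An I-beam lying along x, 3178 mm long. Overall section height 519 mm. Two flanges 138 mm wide (y) and 20 mm thick, one on the floor and one at the top; a web 6 mm thick runs between them, centred on the flange width.


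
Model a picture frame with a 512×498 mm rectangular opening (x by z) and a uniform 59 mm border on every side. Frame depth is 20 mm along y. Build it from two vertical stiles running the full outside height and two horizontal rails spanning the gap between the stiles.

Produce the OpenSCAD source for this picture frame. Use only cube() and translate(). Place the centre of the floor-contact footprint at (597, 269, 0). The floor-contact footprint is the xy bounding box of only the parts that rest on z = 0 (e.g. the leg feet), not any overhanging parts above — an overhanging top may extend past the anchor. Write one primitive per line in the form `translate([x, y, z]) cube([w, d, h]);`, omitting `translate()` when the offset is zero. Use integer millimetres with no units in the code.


translate([282, 259, 0]) cube([59, 20, 616]);
translate([853, 259, 0]) cube([59, 20, 616]);
translate([341, 259, 0]) cube([512, 20, 59]);
translate([341, 259, 557]) cube([512, 20, 59]);


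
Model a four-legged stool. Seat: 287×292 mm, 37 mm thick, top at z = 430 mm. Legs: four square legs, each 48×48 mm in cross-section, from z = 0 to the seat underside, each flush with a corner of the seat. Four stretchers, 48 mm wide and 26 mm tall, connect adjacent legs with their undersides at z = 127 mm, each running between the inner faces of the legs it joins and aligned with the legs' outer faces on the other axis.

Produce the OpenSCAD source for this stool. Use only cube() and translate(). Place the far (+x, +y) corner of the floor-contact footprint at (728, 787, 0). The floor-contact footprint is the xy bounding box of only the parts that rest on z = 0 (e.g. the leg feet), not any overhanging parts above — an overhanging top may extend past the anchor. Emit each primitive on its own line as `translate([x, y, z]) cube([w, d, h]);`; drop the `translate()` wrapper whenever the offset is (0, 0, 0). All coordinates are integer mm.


translate([441, 495, 393]) cube([287, 292, 37]);
translate([441, 495, 0]) cube([48, 48, 393]);
translate([680, 495, 0]) cube([48, 48, 393]);
translate([441, 739, 0]) cube([48, 48, 393]);
translate([680, 739, 0]) cube([48, 48, 393]);
translate([489, 495, 127]) cube([191, 48, 26]);
translate([489, 739, 127]) cube([191, 48, 26]);
translate([441, 543, 127]) cube([48, 196, 26]);
translate([680, 543, 127]) cube([48, 196, 26]);


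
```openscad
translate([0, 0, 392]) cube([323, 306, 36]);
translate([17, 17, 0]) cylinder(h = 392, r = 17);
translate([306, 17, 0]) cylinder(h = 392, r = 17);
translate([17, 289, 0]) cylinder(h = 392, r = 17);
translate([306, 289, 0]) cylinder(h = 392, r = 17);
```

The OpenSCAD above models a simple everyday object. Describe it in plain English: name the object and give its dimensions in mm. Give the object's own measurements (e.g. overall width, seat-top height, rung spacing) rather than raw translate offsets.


A four-legged stool. The seat is a 323×306×36 mm slab whose top surface is at z = 428 mm; four round legs, each 34 mm in diameter, run from the floor (z = 0) to the underside of the seat, each leg's axis is inset half a diameter from the nearest pair of seat edges (so the leg's bounding box is flush with the corner).


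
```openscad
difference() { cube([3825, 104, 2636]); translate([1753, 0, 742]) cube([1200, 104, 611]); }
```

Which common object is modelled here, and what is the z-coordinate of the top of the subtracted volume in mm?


A wall with a window opening. The window head height is 1353 mm.

A wall with a rectangular opening subtracted — a window. Sill at z = 742, opening 611 mm tall, so the head is at 742 + 611 = 1353 mm.


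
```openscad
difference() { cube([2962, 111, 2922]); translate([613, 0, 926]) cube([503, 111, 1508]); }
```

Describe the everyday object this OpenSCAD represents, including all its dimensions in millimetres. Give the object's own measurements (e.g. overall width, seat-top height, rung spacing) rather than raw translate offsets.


A wall 2962 mm long (x), 111 mm thick (y), 2922 mm tall, with a rectangular window opening cut through it. The opening is 503 mm wide and 1508 mm tall; its sill is at z = 926 mm and its near (−x) edge is 613 mm from the wall's −x end. The opening passes through the full wall thickness.


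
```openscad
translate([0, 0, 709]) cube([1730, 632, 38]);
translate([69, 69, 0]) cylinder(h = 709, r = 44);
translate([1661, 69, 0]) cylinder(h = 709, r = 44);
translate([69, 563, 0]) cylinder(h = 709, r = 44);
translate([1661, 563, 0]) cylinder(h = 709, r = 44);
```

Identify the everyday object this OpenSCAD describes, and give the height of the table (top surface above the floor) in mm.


A table. The table height is 747 mm.

A 1730×632×38 slab sits at z = 709 on four Ø88 mm round legs — a table. The top surface is at 709 + 38 = 747 mm.


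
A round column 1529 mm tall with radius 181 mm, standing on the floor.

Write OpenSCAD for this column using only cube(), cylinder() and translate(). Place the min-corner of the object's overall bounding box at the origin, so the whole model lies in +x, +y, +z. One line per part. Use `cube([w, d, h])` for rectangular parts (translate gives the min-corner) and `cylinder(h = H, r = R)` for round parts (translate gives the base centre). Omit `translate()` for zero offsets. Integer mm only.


translate([181, 181, 0]) cylinder(h = 1529, r = 181);


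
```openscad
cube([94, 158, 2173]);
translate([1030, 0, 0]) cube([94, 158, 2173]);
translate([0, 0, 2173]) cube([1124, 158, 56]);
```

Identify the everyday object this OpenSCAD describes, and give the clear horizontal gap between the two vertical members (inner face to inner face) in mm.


A door frame. The clear opening width is 936 mm.

Two 2173 mm tall posts with a header on top — a door frame. The left jamb is 94 mm wide at x = 0; the right jamb starts at x = 1030. The clear opening is 1030 − 94 = 936 mm.


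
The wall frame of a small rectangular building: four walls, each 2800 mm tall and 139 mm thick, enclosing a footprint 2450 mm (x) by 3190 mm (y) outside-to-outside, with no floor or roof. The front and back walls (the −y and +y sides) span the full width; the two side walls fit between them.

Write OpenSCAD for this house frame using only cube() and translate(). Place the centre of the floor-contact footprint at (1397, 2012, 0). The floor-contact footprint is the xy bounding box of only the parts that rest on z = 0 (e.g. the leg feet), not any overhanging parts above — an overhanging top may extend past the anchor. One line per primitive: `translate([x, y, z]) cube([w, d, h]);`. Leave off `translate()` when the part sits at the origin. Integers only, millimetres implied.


translate([172, 417, 0]) cube([2450, 139, 2800]);
translate([172, 3468, 0]) cube([2450, 139, 2800]);
translate([172, 556, 0]) cube([139, 2912, 2800]);
translate([2483, 556, 0]) cube([139, 2912, 2800]);


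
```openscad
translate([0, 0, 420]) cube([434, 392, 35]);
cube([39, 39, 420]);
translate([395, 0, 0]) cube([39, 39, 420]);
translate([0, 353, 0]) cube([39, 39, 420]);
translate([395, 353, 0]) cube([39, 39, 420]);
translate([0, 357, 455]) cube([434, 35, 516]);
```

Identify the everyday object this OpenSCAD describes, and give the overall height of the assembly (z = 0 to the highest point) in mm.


A chair. The overall height is 971 mm.

A slab on four corner posts with a tall panel at the back — a chair. The seat slab sits at z = 420 with thickness 35, and the 516 mm backrest starts at the seat top, so the overall height is 420 + 35 + 516 = 971 mm.


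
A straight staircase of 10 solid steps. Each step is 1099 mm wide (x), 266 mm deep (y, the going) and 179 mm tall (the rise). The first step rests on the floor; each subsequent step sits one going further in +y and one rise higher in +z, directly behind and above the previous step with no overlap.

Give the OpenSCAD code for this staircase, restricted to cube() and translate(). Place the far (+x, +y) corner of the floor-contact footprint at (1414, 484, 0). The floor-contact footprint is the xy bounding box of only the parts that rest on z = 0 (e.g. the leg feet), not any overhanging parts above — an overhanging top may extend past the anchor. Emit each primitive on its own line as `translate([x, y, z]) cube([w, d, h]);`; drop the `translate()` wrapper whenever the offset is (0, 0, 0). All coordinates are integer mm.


translate([315, 218, 0]) cube([1099, 266, 179]);
translate([315, 484, 179]) cube([1099, 266, 179]);
translate([315, 750, 358]) cube([1099, 266, 179]);
translate([315, 1016, 537]) cube([1099, 266, 179]);
translate([315, 1282, 716]) cube([1099, 266, 179]);
translate([315, 1548, 895]) cube([1099, 266, 179]);
translate([315, 1814, 1074]) cube([1099, 266, 179]);
translate([315, 2080, 1253]) cube([1099, 266, 179]);
translate([315, 2346, 1432]) cube([1099, 266, 179]);
translate([315, 2612, 1611]) cube([1099, 266, 179]);


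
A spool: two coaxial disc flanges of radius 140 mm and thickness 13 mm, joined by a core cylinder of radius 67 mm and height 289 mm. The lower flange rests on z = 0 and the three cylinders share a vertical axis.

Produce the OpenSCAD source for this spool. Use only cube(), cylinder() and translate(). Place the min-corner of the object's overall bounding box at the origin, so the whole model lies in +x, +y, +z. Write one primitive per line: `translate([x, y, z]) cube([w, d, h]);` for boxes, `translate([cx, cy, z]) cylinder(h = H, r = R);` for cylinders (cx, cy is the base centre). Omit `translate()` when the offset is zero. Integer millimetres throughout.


translate([140, 140, 0]) cylinder(h = 13, r = 140);
translate([140, 140, 13]) cylinder(h = 289, r = 67);
translate([140, 140, 302]) cylinder(h = 13, r = 140);


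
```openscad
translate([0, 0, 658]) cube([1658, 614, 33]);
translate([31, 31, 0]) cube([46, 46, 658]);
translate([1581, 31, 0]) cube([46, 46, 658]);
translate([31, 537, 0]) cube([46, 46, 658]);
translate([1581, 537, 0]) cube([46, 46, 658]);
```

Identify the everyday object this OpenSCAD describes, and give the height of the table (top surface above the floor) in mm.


A table. The table height is 691 mm.

A 1658×614×33 slab sits at z = 658 on four 46 mm square posts — a table. The top surface is at 658 + 33 = 691 mm.


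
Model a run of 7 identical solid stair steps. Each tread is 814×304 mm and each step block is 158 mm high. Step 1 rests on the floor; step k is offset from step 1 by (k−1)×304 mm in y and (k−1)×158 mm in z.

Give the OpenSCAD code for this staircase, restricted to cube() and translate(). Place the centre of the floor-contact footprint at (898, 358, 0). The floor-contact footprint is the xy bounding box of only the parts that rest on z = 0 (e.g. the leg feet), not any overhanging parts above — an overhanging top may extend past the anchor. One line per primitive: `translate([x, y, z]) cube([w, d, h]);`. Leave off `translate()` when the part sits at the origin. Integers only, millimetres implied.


translate([491, 206, 0]) cube([814, 304, 158]);
translate([491, 510, 158]) cube([814, 304, 158]);
translate([491, 814, 316]) cube([814, 304, 158]);
translate([491, 1118, 474]) cube([814, 304, 158]);
translate([491, 1422, 632]) cube([814, 304, 158]);
translate([491, 1726, 790]) cube([814, 304, 158]);
translate([491, 2030, 948]) cube([814, 304, 158]);


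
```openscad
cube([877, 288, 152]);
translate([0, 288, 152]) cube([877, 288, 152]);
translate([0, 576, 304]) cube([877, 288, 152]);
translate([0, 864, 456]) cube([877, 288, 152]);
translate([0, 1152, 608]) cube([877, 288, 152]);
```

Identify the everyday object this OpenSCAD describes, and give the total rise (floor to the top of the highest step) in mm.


A staircase. The total rise is 760 mm.

5 identical blocks, each offset up and back from the previous — a staircase. Each step is 152 mm tall and there are 5 of them, so the total rise is 5 × 152 = 760 mm.


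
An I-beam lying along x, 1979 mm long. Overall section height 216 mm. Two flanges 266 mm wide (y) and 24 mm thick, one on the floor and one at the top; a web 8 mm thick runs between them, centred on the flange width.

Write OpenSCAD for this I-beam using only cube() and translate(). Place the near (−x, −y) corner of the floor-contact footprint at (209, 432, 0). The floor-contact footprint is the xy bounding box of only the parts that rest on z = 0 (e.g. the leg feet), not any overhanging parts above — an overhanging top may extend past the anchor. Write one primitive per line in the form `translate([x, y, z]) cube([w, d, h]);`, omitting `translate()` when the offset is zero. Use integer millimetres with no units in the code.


translate([209, 432, 0]) cube([1979, 266, 24]);
translate([209, 561, 24]) cube([1979, 8, 168]);
translate([209, 432, 192]) cube([1979, 266, 24]);


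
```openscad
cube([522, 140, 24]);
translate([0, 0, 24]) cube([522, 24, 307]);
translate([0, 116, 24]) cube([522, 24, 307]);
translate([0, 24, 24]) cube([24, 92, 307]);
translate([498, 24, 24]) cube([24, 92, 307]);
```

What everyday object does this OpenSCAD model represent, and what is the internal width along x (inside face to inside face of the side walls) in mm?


An open box. The internal width is 474 mm.

A 522×140 base slab with four walls standing on it — an open box. The base is 522 mm wide and the walls are 24 mm thick, so the internal width is 522 − 2 × 24 = 474 mm.


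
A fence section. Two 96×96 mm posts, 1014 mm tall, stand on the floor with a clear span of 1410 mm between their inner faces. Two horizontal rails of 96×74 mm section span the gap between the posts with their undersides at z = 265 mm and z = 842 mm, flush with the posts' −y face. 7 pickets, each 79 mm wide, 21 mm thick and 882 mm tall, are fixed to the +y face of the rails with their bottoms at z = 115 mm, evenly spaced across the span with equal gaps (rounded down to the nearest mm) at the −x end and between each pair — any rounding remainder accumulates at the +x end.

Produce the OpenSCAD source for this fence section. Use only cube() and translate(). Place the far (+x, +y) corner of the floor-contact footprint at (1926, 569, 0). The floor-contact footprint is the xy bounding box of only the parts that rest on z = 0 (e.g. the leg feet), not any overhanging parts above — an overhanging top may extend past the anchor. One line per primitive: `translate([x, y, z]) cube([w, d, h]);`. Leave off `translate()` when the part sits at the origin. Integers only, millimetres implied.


translate([324, 473, 0]) cube([96, 96, 1014]);
translate([1830, 473, 0]) cube([96, 96, 1014]);
translate([420, 473, 265]) cube([1410, 96, 74]);
translate([420, 473, 842]) cube([1410, 96, 74]);
translate([527, 569, 115]) cube([79, 21, 882]);
translate([713, 569, 115]) cube([79, 21, 882]);
translate([899, 569, 115]) cube([79, 21, 882]);
translate([1085, 569, 115]) cube([79, 21, 882]);
translate([1271, 569, 115]) cube([79, 21, 882]);
translate([1457, 569, 115]) cube([79, 21, 882]);
translate([1643, 569, 115]) cube([79, 21, 882]);


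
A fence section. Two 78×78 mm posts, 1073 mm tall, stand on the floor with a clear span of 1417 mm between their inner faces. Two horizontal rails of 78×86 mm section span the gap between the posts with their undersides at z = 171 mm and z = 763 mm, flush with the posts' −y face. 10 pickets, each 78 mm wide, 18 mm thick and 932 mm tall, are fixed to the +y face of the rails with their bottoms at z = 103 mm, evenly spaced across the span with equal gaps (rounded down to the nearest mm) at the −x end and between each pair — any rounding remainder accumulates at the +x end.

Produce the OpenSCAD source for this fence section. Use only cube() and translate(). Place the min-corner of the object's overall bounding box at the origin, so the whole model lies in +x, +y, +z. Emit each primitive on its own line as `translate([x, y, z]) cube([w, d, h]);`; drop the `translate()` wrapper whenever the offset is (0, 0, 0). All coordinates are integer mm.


cube([78, 78, 1073]);
translate([1495, 0, 0]) cube([78, 78, 1073]);
translate([78, 0, 171]) cube([1417, 78, 86]);
translate([78, 0, 763]) cube([1417, 78, 86]);
translate([135, 78, 103]) cube([78, 18, 932]);
translate([270, 78, 103]) cube([78, 18, 932]);
translate([405, 78, 103]) cube([78, 18, 932]);
translate([540, 78, 103]) cube([78, 18, 932]);
translate([675, 78, 103]) cube([78, 18, 932]);
translate([810, 78, 103]) cube([78, 18, 932]);
translate([945, 78, 103]) cube([78, 18, 932]);
translate([1080, 78, 103]) cube([78, 18, 932]);
translate([1215, 78, 103]) cube([78, 18, 932]);
translate([1350, 78, 103]) cube([78, 18, 932]);


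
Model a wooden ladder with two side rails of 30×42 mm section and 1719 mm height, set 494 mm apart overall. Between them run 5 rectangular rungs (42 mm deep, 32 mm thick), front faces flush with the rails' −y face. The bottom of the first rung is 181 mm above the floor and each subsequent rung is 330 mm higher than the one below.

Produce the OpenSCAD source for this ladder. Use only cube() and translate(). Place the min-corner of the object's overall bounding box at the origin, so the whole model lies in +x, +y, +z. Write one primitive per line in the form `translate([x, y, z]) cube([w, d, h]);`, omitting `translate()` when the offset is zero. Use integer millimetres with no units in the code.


cube([30, 42, 1719]);
translate([464, 0, 0]) cube([30, 42, 1719]);
translate([30, 0, 181]) cube([434, 42, 32]);
translate([30, 0, 511]) cube([434, 42, 32]);
translate([30, 0, 841]) cube([434, 42, 32]);
translate([30, 0, 1171]) cube([434, 42, 32]);
translate([30, 0, 1501]) cube([434, 42, 32]);


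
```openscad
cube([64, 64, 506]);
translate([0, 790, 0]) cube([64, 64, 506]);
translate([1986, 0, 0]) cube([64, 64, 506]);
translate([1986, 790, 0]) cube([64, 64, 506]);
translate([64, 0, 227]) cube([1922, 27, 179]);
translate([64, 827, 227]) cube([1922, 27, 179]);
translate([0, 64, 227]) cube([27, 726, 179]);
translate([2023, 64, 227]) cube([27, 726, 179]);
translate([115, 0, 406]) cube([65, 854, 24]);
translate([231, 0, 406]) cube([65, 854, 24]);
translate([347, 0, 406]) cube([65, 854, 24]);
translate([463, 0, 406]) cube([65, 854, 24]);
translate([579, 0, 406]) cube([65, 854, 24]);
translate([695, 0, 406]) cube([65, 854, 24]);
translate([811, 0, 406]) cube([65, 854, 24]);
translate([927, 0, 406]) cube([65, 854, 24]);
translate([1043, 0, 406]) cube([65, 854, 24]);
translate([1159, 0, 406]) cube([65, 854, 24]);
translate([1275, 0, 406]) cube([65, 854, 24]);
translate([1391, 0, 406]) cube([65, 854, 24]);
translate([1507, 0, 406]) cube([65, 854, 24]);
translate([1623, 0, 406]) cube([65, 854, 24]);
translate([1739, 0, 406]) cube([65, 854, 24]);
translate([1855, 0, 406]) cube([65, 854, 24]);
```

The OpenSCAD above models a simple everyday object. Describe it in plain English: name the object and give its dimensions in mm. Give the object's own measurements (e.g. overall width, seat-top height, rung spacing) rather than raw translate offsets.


A bed frame 2050 mm long (x) by 854 mm wide (y). Four 64×64 mm corner posts, 506 mm tall, at the corners of the footprint. Four rails of 27 mm thickness and 179 mm height run between adjacent posts with their undersides at z = 227 mm, their outer faces flush with the outside of the frame (the two x-running rails run between the posts' inner faces; the two y-running rails run between the posts' inner faces). 16 slats, each 65 mm wide (x) and 24 mm thick, lie across the top of the two x-running rails, running the full 854 mm width of the frame in y; along x they sit between the end posts with a 51 mm gap after the −x posts and between neighbouring slats, leaving 66 mm before the +x posts.


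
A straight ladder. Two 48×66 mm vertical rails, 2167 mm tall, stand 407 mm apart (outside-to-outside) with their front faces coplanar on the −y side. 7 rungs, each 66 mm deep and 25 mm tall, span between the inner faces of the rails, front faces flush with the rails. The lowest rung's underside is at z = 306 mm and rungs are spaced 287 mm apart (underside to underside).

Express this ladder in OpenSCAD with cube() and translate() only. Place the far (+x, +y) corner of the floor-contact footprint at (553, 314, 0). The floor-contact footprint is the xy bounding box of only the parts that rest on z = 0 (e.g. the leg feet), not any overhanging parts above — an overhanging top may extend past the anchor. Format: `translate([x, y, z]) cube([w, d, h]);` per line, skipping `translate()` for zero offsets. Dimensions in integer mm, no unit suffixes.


translate([146, 248, 0]) cube([48, 66, 2167]);
translate([505, 248, 0]) cube([48, 66, 2167]);
translate([194, 248, 306]) cube([311, 66, 25]);
translate([194, 248, 593]) cube([311, 66, 25]);
translate([194, 248, 880]) cube([311, 66, 25]);
translate([194, 248, 1167]) cube([311, 66, 25]);
translate([194, 248, 1454]) cube([311, 66, 25]);
translate([194, 248, 1741]) cube([311, 66, 25]);
translate([194, 248, 2028]) cube([311, 66, 25]);


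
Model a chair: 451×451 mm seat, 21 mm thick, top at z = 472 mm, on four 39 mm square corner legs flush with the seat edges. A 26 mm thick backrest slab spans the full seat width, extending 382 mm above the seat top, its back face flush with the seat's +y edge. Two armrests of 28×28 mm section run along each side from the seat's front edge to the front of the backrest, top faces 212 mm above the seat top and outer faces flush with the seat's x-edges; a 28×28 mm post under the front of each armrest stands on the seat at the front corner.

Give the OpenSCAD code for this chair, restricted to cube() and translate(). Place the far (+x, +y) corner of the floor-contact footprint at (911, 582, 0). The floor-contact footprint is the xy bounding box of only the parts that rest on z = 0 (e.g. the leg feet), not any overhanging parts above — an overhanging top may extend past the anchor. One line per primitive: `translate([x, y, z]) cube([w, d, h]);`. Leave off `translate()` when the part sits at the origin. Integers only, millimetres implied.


// leg_h = 472 - 21 = 451
// arm post h = 212 - 28 = 184
translate([460, 131, 451]) cube([451, 451, 21]);
translate([460, 131, 0]) cube([39, 39, 451]);
translate([872, 131, 0]) cube([39, 39, 451]);
translate([460, 543, 0]) cube([39, 39, 451]);
translate([872, 543, 0]) cube([39, 39, 451]);
translate([460, 556, 472]) cube([451, 26, 382]);
translate([460, 131, 656]) cube([28, 425, 28]);
translate([883, 131, 656]) cube([28, 425, 28]);
translate([460, 131, 472]) cube([28, 28, 184]);
translate([883, 131, 472]) cube([28, 28, 184]);


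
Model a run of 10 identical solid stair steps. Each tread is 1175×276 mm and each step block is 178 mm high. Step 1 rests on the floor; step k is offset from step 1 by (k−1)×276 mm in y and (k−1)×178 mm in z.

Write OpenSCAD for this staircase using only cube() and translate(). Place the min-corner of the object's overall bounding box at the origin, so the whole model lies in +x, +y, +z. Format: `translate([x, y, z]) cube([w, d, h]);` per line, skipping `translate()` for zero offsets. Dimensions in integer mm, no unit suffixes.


cube([1175, 276, 178]);
translate([0, 276, 178]) cube([1175, 276, 178]);
translate([0, 552, 356]) cube([1175, 276, 178]);
translate([0, 828, 534]) cube([1175, 276, 178]);
translate([0, 1104, 712]) cube([1175, 276, 178]);
translate([0, 1380, 890]) cube([1175, 276, 178]);
translate([0, 1656, 1068]) cube([1175, 276, 178]);
translate([0, 1932, 1246]) cube([1175, 276, 178]);
translate([0, 2208, 1424]) cube([1175, 276, 178]);
translate([0, 2484, 1602]) cube([1175, 276, 178]);


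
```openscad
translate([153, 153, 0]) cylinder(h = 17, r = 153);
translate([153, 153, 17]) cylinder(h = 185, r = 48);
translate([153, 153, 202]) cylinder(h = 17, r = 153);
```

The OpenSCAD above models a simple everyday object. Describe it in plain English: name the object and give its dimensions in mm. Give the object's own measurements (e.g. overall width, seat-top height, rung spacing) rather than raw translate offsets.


A spool: two coaxial disc flanges of radius 153 mm and thickness 17 mm, joined by a core cylinder of radius 48 mm and height 185 mm. The lower flange rests on z = 0 and the three cylinders share a vertical axis.


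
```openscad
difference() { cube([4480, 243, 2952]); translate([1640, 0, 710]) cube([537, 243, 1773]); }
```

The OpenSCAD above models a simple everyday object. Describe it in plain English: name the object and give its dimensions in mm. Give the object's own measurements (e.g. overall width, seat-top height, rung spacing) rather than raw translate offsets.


A wall 4480 mm long (x), 243 mm thick (y), 2952 mm tall, with a rectangular window opening cut through it. The opening is 537 mm wide and 1773 mm tall; its sill is at z = 710 mm and its near (−x) edge is 1640 mm from the wall's −x end. The opening passes through the full wall thickness.


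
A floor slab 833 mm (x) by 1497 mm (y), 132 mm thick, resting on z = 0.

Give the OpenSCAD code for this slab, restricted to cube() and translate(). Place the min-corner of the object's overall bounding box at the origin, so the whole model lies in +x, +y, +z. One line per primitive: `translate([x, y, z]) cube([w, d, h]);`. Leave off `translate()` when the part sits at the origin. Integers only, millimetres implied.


cube([833, 1497, 132]);


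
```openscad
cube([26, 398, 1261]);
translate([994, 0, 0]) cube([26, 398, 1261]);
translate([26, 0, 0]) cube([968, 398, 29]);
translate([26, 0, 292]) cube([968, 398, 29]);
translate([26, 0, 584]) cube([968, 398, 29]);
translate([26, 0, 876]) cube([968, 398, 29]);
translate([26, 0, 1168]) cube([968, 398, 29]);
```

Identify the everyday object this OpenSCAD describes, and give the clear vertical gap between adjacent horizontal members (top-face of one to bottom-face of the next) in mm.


A bookshelf. The clear shelf gap is 263 mm.

Two tall side panels with 5 horizontal boards between them — a bookshelf. The first two shelf undersides are at z = 0 and z = 292; with shelf thickness 29, the clear gap is 292 − 0 − 29 = 263 mm.
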